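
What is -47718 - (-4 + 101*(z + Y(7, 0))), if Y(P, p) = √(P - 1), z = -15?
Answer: -46199 - 101*√6 ≈ -46446.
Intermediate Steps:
Y(P, p) = √(-1 + P)
-47718 - (-4 + 101*(z + Y(7, 0))) = -47718 - (-4 + 101*(-15 + √(-1 + 7))) = -47718 - (-4 + 101*(-15 + √6)) = -47718 - (-4 + (-1515 + 101*√6)) = -47718 - (-1519 + 101*√6) = -47718 + (1519 - 101*√6) = -46199 - 101*√6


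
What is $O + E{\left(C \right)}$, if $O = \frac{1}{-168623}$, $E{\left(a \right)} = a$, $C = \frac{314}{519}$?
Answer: $\frac{52947103}{87515337} \approx 0.605$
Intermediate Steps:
$C = \frac{314}{519}$ ($C = 314 \cdot \frac{1}{519} = \frac{314}{519} \approx 0.60501$)
$O = - \frac{1}{168623} \approx -5.9304 \cdot 10^{-6}$
$O + E{\left(C \right)} = - \frac{1}{168623} + \frac{314}{519} = \frac{52947103}{87515337}$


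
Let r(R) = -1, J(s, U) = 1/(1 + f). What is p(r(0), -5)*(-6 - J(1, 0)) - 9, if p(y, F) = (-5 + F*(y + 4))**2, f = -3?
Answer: -2209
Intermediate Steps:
J(s, U) = -1/2 (J(s, U) = 1/(1 - 3) = 1/(-2) = -1/2)
p(y, F) = (-5 + F*(4 + y))**2
p(r(0), -5)*(-6 - J(1, 0)) - 9 = (-5 + 4*(-5) - 5*(-1))**2*(-6 - 1*(-1/2)) - 9 = (-5 - 20 + 5)**2*(-6 + 1/2) - 9 = (-20)**2*(-11/2) - 9 = 400*(-11/2) - 9 = -2200 - 9 = -2209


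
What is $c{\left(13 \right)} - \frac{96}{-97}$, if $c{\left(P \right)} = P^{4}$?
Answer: $\frac{2770513}{97} \approx 28562.0$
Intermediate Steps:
$c{\left(13 \right)} - \frac{96}{-97} = 13^{4} - \frac{96}{-97} = 28561 - - \frac{96}{97} = 28561 + \frac{96}{97} = \frac{2770513}{97}$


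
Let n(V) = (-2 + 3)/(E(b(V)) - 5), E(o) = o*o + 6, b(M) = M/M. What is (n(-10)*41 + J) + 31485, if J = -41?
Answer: 62929/2 ≈ 31465.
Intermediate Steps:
b(M) = 1
E(o) = 6 + o**2 (E(o) = o**2 + 6 = 6 + o**2)
n(V) = 1/2 (n(V) = (-2 + 3)/((6 + 1**2) - 5) = 1/((6 + 1) - 5) = 1/(7 - 5) = 1/2)
(n(-10)*41 + J) + 31485 = ((1/2)*41 - 41) + 31485 = (41/2 - 41) + 31485 = -41/2 + 31485 = 62929/2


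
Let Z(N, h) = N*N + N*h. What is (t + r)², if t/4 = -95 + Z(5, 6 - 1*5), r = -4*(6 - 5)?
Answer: 69696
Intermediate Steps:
Z(N, h) = N² + N*h
r = -4 (r = -4*1 = -4)
t = -260 (t = 4*(-95 + 5*(5 + (6 - 1*5))) = 4*(-95 + 5*(5 + (6 - 5))) = 4*(-95 + 5*(5 + 1)) = 4*(-95 + 5*6) = 4*(-95 + 30) = 4*(-65) = -260)
(t + r)² = (-260 - 4)² = (-264)² = 69696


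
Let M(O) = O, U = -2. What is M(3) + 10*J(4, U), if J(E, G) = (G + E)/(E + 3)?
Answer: 41/7 ≈ 5.8571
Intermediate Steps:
J(E, G) = (E + G)/(3 + E)
M(3) + 10*J(4, U) = 3 + 10*((4 - 2)/(3 + 4)) = 3 + 10*(2/7) = 3 + 20/7 = 41/7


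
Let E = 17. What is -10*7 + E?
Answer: -53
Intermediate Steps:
-10*7 + E = -10*7 + 17 = -70 + 17 = -53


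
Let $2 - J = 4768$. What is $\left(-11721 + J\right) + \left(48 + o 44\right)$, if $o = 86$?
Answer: $-12655$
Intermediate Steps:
$J = -4766$ ($J = 2 - 4768 = -4766$)
$\left(-11721 + J\right) + \left(48 + o 44\right) = \left(-11721 - 4766\right) + \left(48 + 86 \cdot 44\right) = -16487 + \left(48 + 3784\right) = -16487 + 3832 = -12655$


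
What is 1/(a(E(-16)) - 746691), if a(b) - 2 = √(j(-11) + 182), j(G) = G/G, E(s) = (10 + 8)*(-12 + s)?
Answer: -746689/557544462538 - √183/557544462538 ≈ -1.3393e-6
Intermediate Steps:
E(s) = -216 + 18*s (E(s) = 18*(-12 + s) = -216 + 18*s)
j(G) = 1
a(b) = 2 + √183 (a(b) = 2 + √(1 + 182) = 2 + √183)
1/(a(E(-16)) - 746691) = 1/((2 + √183) - 746691) = 1/(-746689 + √183)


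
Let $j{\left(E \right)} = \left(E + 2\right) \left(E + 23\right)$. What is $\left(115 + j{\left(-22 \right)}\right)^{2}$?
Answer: $9025$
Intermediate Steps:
$j{\left(E \right)} = \left(2 + E\right) \left(23 + E\right)$
$\left(115 + j{\left(-22 \right)}\right)^{2} = \left(115 + \left(46 + \left(-22\right)^{2} + 25 \left(-22\right)\right)\right)^{2} = \left(115 + \left(46 + 484 - 550\right)\right)^{2} = \left(115 - 20\right)^{2} = 95^{2} = 9025$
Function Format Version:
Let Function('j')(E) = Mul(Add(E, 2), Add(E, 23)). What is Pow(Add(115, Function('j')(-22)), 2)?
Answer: 9025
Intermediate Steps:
Function('j')(E) = Mul(Add(2, E), Add(23, E))
Pow(Add(115, Function('j')(-22)), 2) = Pow(Add(115, Add(46, Pow(-22, 2), Mul(25, -22))), 2) = Pow(Add(115, Add(46, 484, -550)), 2) = Pow(Add(115, -20), 2) = Pow(95, 2) = 9025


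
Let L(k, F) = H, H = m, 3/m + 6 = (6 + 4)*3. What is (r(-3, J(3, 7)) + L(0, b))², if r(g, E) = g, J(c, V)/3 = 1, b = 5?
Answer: 529/64 ≈ 8.2656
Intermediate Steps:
J(c, V) = 3 (J(c, V) = 3*1 = 3)
m = ⅛ (m = 3/(-6 + (6 + 4)*3) = 3/(-6 + 10*3) = 3/(-6 + 30) = 3/24 = 3*(1/24) = ⅛ ≈ 0.12500)
H = ⅛ ≈ 0.12500
L(k, F) = ⅛
(r(-3, J(3, 7)) + L(0, b))² = (-3 + ⅛)² = (-23/8)² = 529/64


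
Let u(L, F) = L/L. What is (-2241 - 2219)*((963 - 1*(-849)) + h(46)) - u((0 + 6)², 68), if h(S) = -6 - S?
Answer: -7849601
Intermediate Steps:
u(L, F) = 1
(-2241 - 2219)*((963 - 1*(-849)) + h(46)) - u((0 + 6)², 68) = (-2241 - 2219)*((963 - 1*(-849)) + (-6 - 1*46)) - 1*1 = -4460*((963 + 849) + (-6 - 46)) - 1 = -4460*(1812 - 52) - 1 = -4460*1760 - 1 = -7849600 - 1 = -7849601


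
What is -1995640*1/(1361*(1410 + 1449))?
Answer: -1995640/3891099 ≈ -0.51287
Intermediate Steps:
-1995640*1/(1361*(1410 + 1449)) = -1995640/(1361*2859) = -1995640/3891099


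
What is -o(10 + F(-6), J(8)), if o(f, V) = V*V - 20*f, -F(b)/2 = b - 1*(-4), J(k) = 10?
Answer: 180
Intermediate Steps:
F(b) = -8 - 2*b (F(b) = -2*(b - 1*(-4)) = -2*(b + 4) = -2*(4 + b) = -8 - 2*b)
o(f, V) = V² - 20*f
-o(10 + F(-6), J(8)) = -(10² - 20*(10 + (-8 - 2*(-6)))) = -(100 - 20*(10 + (-8 + 12))) = -(100 - 20*(10 + 4)) = -(100 - 20*14) = -(100 - 280) = -1*(-180) = 180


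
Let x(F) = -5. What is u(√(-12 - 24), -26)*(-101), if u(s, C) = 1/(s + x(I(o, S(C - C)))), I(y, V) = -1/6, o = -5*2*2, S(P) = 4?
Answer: 505/61 + 606*I/61 ≈ 8.2787 + 9.9344*I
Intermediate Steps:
o = -20 (o = -10*2 = -20)
I(y, V) = -⅙ (I(y, V) = -1*⅙ = -⅙)
u(s, C) = 1/(-5 + s) (u(s, C) = 1/(s - 5) = 1/(-5 + s))
u(√(-12 - 24), -26)*(-101) = -101/(-5 + √(-12 - 24)) = -101/(-5 + √(-36)) = -101/(-5 + 6*I) = ((-5 - 6*I)/61)*(-101) = -101*(-5 - 6*I)/61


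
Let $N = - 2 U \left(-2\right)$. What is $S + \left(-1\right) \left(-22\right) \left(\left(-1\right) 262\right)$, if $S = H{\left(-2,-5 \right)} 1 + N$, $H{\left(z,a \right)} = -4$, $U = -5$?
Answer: $-5788$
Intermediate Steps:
$N = -20$ ($N = \left(-2\right) \left(-5\right) \left(-2\right) = 10 \left(-2\right) = -20$)
$S = -24$ ($S = \left(-4\right) 1 - 20 = -4 - 20 = -24$)
$S + \left(-1\right) \left(-22\right) \left(\left(-1\right) 262\right) = -24 + \left(-1\right) \left(-22\right) \left(\left(-1\right) 262\right) = -24 + 22 \left(-262\right) = -24 - 5764 = -5788$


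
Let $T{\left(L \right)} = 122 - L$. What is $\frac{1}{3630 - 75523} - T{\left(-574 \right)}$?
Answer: $- \frac{50037529}{71893} \approx -696.0$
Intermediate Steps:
$\frac{1}{3630 - 75523} - T{\left(-574 \right)} = \frac{1}{3630 - 75523} - \left(122 - -574\right) = \frac{1}{-71893} - \left(122 + 574\right) = - \frac{1}{71893} - 696 = - \frac{50037529}{71893}$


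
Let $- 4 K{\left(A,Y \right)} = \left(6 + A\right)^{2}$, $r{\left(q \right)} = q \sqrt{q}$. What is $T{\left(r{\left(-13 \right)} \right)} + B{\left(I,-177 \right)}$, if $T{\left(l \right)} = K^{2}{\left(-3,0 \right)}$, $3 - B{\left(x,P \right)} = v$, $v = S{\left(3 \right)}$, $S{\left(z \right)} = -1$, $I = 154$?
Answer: $\frac{145}{16} \approx 9.0625$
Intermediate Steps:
$r{\left(q \right)} = q^{\frac{3}{2}}$
$K{\left(A,Y \right)} = - \frac{\left(6 + A\right)^{2}}{4}$
$v = -1$
$B{\left(x,P \right)} = 4$ ($B{\left(x,P \right)} = 3 - -1 = 3 + 1 = 4$)
$T{\left(l \right)} = \frac{81}{16}$ ($T{\left(l \right)} = \left(- \frac{\left(6 - 3\right)^{2}}{4}\right)^{2} = \left(- \frac{3^{2}}{4}\right)^{2} = \left(\left(- \frac{1}{4}\right) 9\right)^{2} = \left(- \frac{9}{4}\right)^{2} = \frac{81}{16}$)
$T{\left(r{\left(-13 \right)} \right)} + B{\left(I,-177 \right)} = \frac{81}{16} + 4 = \frac{145}{16}$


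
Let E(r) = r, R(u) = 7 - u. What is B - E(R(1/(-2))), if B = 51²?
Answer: 5187/2 ≈ 2593.5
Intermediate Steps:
B = 2601
B - E(R(1/(-2))) = 2601 - (7 - 1/(-2)) = 2601 - (7 - 1*(-½)) = 2601 - (7 + ½) = 2601 - 1*15/2 = 2601 - 15/2 = 5187/2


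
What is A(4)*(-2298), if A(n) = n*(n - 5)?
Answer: 9192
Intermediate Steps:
A(n) = n*(-5 + n)
A(4)*(-2298) = (4*(-5 + 4))*(-2298) = (4*(-1))*(-2298) = -4*(-2298) = 9192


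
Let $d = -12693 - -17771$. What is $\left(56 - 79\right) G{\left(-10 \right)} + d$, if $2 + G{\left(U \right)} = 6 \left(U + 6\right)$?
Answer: $5676$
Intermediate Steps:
$d = 5078$ ($d = -12693 + 17771 = 5078$)
$G{\left(U \right)} = 34 + 6 U$ ($G{\left(U \right)} = -2 + 6 \left(U + 6\right) = -2 + 6 \left(6 + U\right) = -2 + \left(36 + 6 U\right) = 34 + 6 U$)
$\left(56 - 79\right) G{\left(-10 \right)} + d = \left(56 - 79\right) \left(34 + 6 \left(-10\right)\right) + 5078 = - 23 \left(34 - 60\right) + 5078 = \left(-23\right) \left(-26\right) + 5078 = 598 + 5078 = 5676$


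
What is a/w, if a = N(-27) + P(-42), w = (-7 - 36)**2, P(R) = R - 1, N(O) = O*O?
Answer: 686/1849 ≈ 0.37101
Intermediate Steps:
N(O) = O**2
P(R) = -1 + R
w = 1849 (w = (-43)**2 = 1849)
a = 686 (a = (-27)**2 + (-1 - 42) = 729 - 43 = 686)
a/w = 686/1849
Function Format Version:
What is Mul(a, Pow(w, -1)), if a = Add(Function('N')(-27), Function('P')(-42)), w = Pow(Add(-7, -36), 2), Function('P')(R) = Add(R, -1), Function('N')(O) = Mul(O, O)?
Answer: Rational(686, 1849) ≈ 0.37101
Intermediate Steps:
Function('N')(O) = Pow(O, 2)
Function('P')(R) = Add(-1, R)
w = 1849 (w = Pow(-43, 2) = 1849)
a = 686 (a = Add(Pow(-27, 2), Add(-1, -42)) = Add(729, -43) = 686)
Mul(a, Pow(w, -1)) = Mul(686, Pow(1849, -1)) = Mul(686, Rational(1, 1849)) = Rational(686, 1849)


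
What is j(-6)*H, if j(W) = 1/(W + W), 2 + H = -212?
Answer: 107/6 ≈ 17.833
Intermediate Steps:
H = -214 (H = -2 - 212 = -214)
j(W) = 1/(2*W)
j(-6)*H = ((½)/(-6))*(-214) = ((½)*(-⅙))*(-214) = -1/12*(-214) = 107/6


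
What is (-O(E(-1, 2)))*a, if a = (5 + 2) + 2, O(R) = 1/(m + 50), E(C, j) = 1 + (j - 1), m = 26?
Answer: -9/76 ≈ -0.11842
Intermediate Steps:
E(C, j) = j (E(C, j) = 1 + (-1 + j) = j)
O(R) = 1/76 (O(R) = 1/(26 + 50) = 1/76)
a = 9 (a = 7 + 2 = 9)
(-O(E(-1, 2)))*a = -1*1/76*9 = -1/76*9 = -9/76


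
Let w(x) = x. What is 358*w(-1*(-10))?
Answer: 3580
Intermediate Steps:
358*w(-1*(-10)) = 358*(-1*(-10)) = 358*10 = 3580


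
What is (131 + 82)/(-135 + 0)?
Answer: -71/45 ≈ -1.5778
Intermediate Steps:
(131 + 82)/(-135 + 0) = 213/(-135) = 213*(-1/135) = -71/45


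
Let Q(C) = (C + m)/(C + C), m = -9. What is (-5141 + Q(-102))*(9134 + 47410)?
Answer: -4941252936/17 ≈ -2.9066e+8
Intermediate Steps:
Q(C) = (-9 + C)/(2*C) (Q(C) = (C - 9)/(C + C) = (-9 + C)/((2*C)) = (-9 + C)*(1/(2*C)) = (-9 + C)/(2*C))
(-5141 + Q(-102))*(9134 + 47410) = (-5141 + (1/2)*(-9 - 102)/(-102))*(9134 + 47410) = (-5141 + (1/2)*(-1/102)*(-111))*56544 = (-5141 + 37/68)*56544 = -349551/68*56544 = -4941252936/17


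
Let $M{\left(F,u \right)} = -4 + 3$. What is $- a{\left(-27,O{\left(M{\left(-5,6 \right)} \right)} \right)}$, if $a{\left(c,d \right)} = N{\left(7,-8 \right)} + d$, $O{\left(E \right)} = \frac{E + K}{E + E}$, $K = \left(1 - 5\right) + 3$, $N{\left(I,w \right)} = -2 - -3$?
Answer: $-2$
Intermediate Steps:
$M{\left(F,u \right)} = -1$
$N{\left(I,w \right)} = 1$ ($N{\left(I,w \right)} = -2 + 3 = 1$)
$K = -1$ ($K = -4 + 3 = -1$)
$O{\left(E \right)} = \frac{-1 + E}{2 E}$ ($O{\left(E \right)} = \frac{E - 1}{E + E} = \frac{-1 + E}{2 E}$)
$a{\left(c,d \right)} = 1 + d$
$- a{\left(-27,O{\left(M{\left(-5,6 \right)} \right)} \right)} = - (1 + \frac{-1 - 1}{2 \left(-1\right)}) = - (1 + \frac{1}{2} \left(-1\right) \left(-2\right)) = - (1 + 1) = \left(-1\right) 2 = -2$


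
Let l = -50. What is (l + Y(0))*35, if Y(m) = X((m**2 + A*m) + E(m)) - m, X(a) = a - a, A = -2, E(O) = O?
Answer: -1750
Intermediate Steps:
X(a) = 0
Y(m) = -m (Y(m) = 0 - m = -m)
(l + Y(0))*35 = (-50 - 1*0)*35 = (-50 + 0)*35 = -50*35 = -1750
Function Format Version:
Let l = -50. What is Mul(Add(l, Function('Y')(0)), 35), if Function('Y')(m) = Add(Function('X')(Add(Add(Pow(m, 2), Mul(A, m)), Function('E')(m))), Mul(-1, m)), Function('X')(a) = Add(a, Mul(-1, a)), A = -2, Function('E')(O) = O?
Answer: -1750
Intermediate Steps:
Function('X')(a) = 0
Function('Y')(m) = Mul(-1, m) (Function('Y')(m) = Add(0, Mul(-1, m)) = Mul(-1, m))
Mul(Add(l, Function('Y')(0)), 35) = Mul(Add(-50, Mul(-1, 0)), 35) = Mul(Add(-50, 0), 35) = Mul(-50, 35) = -1750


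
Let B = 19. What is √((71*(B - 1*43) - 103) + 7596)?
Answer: √5789 ≈ 76.085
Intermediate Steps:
√((71*(B - 1*43) - 103) + 7596) = √((71*(19 - 1*43) - 103) + 7596) = √((71*(19 - 43) - 103) + 7596) = √((71*(-24) - 103) + 7596) = √((-1704 - 103) + 7596) = √(-1807 + 7596) = √5789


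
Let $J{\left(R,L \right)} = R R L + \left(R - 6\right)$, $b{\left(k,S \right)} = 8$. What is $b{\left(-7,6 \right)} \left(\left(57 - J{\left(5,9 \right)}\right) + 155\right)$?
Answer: $-96$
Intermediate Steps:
$J{\left(R,L \right)} = -6 + R + L R^{2}$ ($J{\left(R,L \right)} = R^{2} L + \left(-6 + R\right) = L R^{2} + \left(-6 + R\right) = -6 + R + L R^{2}$)
$b{\left(-7,6 \right)} \left(\left(57 - J{\left(5,9 \right)}\right) + 155\right) = 8 \left(\left(57 - \left(-6 + 5 + 9 \cdot 5^{2}\right)\right) + 155\right) = 8 \left(\left(57 - \left(-6 + 5 + 9 \cdot 25\right)\right) + 155\right) = 8 \left(\left(57 - \left(-6 + 5 + 225\right)\right) + 155\right) = 8 \left(\left(57 - 224\right) + 155\right) = 8 \left(-167 + 155\right) = 8 \left(-12\right) = -96$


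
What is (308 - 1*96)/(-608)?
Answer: -53/152 ≈ -0.34868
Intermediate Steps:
(308 - 1*96)/(-608) = (308 - 96)*(-1/608) = 212*(-1/608) = -53/152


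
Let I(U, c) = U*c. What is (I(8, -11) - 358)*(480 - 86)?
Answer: -175724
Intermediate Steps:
(I(8, -11) - 358)*(480 - 86) = (8*(-11) - 358)*(480 - 86) = (-88 - 358)*394 = -446*394 = -175724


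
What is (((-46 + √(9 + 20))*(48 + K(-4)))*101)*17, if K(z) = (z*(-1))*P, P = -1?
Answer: -3475208 + 75548*√29 ≈ -3.0684e+6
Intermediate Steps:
K(z) = z (K(z) = (z*(-1))*(-1) = -z*(-1) = z)
(((-46 + √(9 + 20))*(48 + K(-4)))*101)*17 = (((-46 + √(9 + 20))*(48 - 4))*101)*17 = (((-46 + √29)*44)*101)*17 = ((-2024 + 44*√29)*101)*17 = (-204424 + 4444*√29)*17 = -3475208 + 75548*√29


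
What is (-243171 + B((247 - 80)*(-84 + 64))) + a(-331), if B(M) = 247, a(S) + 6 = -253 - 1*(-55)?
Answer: -243128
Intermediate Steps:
a(S) = -204 (a(S) = -6 + (-253 - 1*(-55)) = -6 + (-253 + 55) = -6 - 198 = -204)
(-243171 + B((247 - 80)*(-84 + 64))) + a(-331) = (-243171 + 247) - 204 = -242924 - 204 = -243128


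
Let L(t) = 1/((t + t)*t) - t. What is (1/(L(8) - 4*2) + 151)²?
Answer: 95461842961/4190209 ≈ 22782.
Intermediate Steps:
L(t) = 1/(2*t²) - t (L(t) = 1/(((2*t))*t) - t = (1/(2*t))/t - t = 1/(2*t²) - t)
(1/(L(8) - 4*2) + 151)² = (1/(((½)/8² - 1*8) - 4*2) + 151)² = (1/(((½)*(1/64) - 8) - 8) + 151)² = (1/((1/128 - 8) - 8) + 151)² = (1/(-1023/128 - 8) + 151)² = (1/(-2047/128) + 151)² = (-128/2047 + 151)² = (308969/2047)² = 95461842961/4190209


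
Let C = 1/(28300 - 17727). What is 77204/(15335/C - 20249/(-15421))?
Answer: 297640721/625078500826 ≈ 0.00047617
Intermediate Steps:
C = 1/10573 ≈ 9.4581e-5
77204/(15335/C - 20249/(-15421)) = 77204/(15335/(1/10573) - 20249/(-15421)) = 77204/(15335*10573 - 20249*(-1/15421)) = 77204/(162136955 + 20249/15421) = 77204/(2500314003304/15421) = 77204*(15421/2500314003304) = 297640721/625078500826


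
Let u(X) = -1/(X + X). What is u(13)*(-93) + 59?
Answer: 1627/26 ≈ 62.577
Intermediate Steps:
u(X) = -1/(2*X)
u(13)*(-93) + 59 = -1/2/13*(-93) + 59 = -1/2*1/13*(-93) + 59 = -1/26*(-93) + 59 = 93/26 + 59 = 1627/26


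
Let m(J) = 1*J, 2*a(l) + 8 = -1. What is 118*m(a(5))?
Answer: -531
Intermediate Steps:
a(l) = -9/2 (a(l) = -4 + (½)*(-1) = -4 - ½ = -9/2)
m(J) = J
118*m(a(5)) = 118*(-9/2) = -531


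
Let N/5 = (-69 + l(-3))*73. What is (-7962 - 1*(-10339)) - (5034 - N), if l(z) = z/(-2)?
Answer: -54589/2 ≈ -27295.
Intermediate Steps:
l(z) = -z/2 (l(z) = z*(-1/2) = -z/2)
N = -49275/2 (N = 5*((-69 - 1/2*(-3))*73) = 5*((-69 + 3/2)*73) = 5*(-135/2*73) = 5*(-9855/2) = -49275/2 ≈ -24638.)
(-7962 - 1*(-10339)) - (5034 - N) = (-7962 - 1*(-10339)) - (5034 - 1*(-49275/2)) = (-7962 + 10339) - (5034 + 49275/2) = 2377 - 1*59343/2 = 2377 - 59343/2 = -54589/2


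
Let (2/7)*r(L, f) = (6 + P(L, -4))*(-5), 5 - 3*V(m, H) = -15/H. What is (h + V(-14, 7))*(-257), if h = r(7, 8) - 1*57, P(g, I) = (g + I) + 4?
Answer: 3045193/42 ≈ 72505.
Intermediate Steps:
V(m, H) = 5/3 + 5/H (V(m, H) = 5/3 - (-5)/H = 5/3 + 5/H)
P(g, I) = 4 + I + g (P(g, I) = (I + g) + 4 = 4 + I + g)
r(L, f) = -105 - 35*L/2 (r(L, f) = 7*((6 + (4 - 4 + L))*(-5))/2 = 7*((6 + L)*(-5))/2 = 7*(-30 - 5*L)/2 = -105 - 35*L/2)
h = -569/2 (h = (-105 - 35/2*7) - 1*57 = (-105 - 245/2) - 57 = -455/2 - 57 = -569/2 ≈ -284.50)
(h + V(-14, 7))*(-257) = (-569/2 + (5/3 + 5/7))*(-257) = (-569/2 + 50/21)*(-257) = -11849/42*(-257) = 3045193/42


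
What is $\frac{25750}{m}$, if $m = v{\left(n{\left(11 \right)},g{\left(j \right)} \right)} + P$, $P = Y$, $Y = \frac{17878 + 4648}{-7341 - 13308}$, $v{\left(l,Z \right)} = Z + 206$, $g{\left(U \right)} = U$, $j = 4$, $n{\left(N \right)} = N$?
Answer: $\frac{265855875}{2156882} \approx 123.26$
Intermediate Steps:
$v{\left(l,Z \right)} = 206 + Z$
$Y = - \frac{22526}{20649}$ ($Y = \frac{22526}{-20649} = 22526 \left(- \frac{1}{20649}\right) = - \frac{22526}{20649} \approx -1.0909$)
$P = - \frac{22526}{20649} \approx -1.0909$
$m = \frac{4313764}{20649}$ ($m = \left(206 + 4\right) - \frac{22526}{20649} = 210 - \frac{22526}{20649} = \frac{4313764}{20649} \approx 208.91$)
$\frac{25750}{m} = \frac{25750}{\frac{4313764}{20649}} = 25750 \cdot \frac{20649}{4313764} = \frac{265855875}{2156882}$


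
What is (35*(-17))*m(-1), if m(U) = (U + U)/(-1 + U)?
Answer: -595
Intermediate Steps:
m(U) = 2*U/(-1 + U) (m(U) = (2*U)/(-1 + U) = 2*U/(-1 + U))
(35*(-17))*m(-1) = (35*(-17))*(2*(-1)/(-1 - 1)) = -1190*(-1)/(-2) = -1190*(-1)*(-1)/2 = -595*1 = -595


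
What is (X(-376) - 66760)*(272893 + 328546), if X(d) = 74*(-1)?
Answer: -40196574126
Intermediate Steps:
X(d) = -74
(X(-376) - 66760)*(272893 + 328546) = (-74 - 66760)*(272893 + 328546) = -66834*601439 = -40196574126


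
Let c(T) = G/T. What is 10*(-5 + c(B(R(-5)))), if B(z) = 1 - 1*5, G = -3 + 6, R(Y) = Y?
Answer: -115/2 ≈ -57.500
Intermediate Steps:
G = 3
B(z) = -4 (B(z) = 1 - 5 = -4)
c(T) = 3/T
10*(-5 + c(B(R(-5)))) = 10*(-5 + 3/(-4)) = 10*(-5 + 3*(-¼)) = 10*(-5 - ¾) = 10*(-23/4) = -115/2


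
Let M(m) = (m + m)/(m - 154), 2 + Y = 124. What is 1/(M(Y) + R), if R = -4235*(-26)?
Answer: 8/880819 ≈ 9.0825e-6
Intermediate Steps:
Y = 122 (Y = -2 + 124 = 122)
R = 110110
M(m) = 2*m/(-154 + m) (M(m) = (2*m)/(-154 + m) = 2*m/(-154 + m))
1/(M(Y) + R) = 1/(2*122/(-154 + 122) + 110110) = 1/(2*122/(-32) + 110110) = 1/(2*122*(-1/32) + 110110) = 1/(-61/8 + 110110) = 1/(880819/8) = 8/880819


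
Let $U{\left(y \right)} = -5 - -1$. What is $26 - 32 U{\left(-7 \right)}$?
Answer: $154$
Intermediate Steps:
$U{\left(y \right)} = -4$ ($U{\left(y \right)} = -5 + 1 = -4$)
$26 - 32 U{\left(-7 \right)} = 26 - -128 = 26 + 128 = 154$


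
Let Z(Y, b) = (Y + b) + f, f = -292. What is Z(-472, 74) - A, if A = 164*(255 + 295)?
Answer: -90890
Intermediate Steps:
A = 90200 (A = 164*550 = 90200)
Z(Y, b) = -292 + Y + b (Z(Y, b) = (Y + b) - 292 = -292 + Y + b)
Z(-472, 74) - A = (-292 - 472 + 74) - 1*90200 = -690 - 90200 = -90890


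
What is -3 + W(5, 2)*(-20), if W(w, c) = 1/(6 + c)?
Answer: -11/2 ≈ -5.5000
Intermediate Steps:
-3 + W(5, 2)*(-20) = -3 - 20/(6 + 2) = -3 - 20/8 = -3 + (⅛)*(-20) = -3 - 5/2 = -11/2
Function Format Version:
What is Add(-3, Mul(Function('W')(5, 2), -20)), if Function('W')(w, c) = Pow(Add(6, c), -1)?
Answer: Rational(-11, 2) ≈ -5.5000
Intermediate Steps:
Add(-3, Mul(Function('W')(5, 2), -20)) = Add(-3, Mul(Pow(Add(6, 2), -1), -20)) = Add(-3, Mul(Pow(8, -1), -20)) = Add(-3, Mul(Rational(1, 8), -20)) = Add(-3, Rational(-5, 2)) = Rational(-11, 2)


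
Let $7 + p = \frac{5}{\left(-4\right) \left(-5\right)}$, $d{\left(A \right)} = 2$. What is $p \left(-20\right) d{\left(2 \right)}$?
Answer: $270$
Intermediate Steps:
$p = - \frac{27}{4}$ ($p = -7 + \frac{5}{\left(-4\right) \left(-5\right)} = -7 + \frac{5}{20} = -7 + 5 \cdot \frac{1}{20} = -7 + \frac{1}{4} = - \frac{27}{4} \approx -6.75$)
$p \left(-20\right) d{\left(2 \right)} = \left(- \frac{27}{4}\right) \left(-20\right) 2 = 135 \cdot 2 = 270$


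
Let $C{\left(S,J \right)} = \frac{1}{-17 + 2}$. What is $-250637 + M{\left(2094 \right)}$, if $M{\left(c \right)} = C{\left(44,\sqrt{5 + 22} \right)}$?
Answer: $- \frac{3759556}{15} \approx -2.5064 \cdot 10^{5}$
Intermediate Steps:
$C{\left(S,J \right)} = - \frac{1}{15}$ ($C{\left(S,J \right)} = \frac{1}{-15} = - \frac{1}{15}$)
$M{\left(c \right)} = - \frac{1}{15}$
$-250637 + M{\left(2094 \right)} = -250637 - \frac{1}{15} = - \frac{3759556}{15}$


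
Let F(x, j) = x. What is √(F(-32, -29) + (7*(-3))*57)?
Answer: I*√1229 ≈ 35.057*I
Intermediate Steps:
√(F(-32, -29) + (7*(-3))*57) = √(-32 + (7*(-3))*57) = √(-32 - 21*57) = √(-32 - 1197) = √(-1229) = I*√1229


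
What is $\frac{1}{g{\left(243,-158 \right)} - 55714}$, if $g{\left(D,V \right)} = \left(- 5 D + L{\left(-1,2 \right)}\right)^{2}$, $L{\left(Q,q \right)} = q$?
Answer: $\frac{1}{1415655} \approx 7.0639 \cdot 10^{-7}$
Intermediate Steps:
$g{\left(D,V \right)} = \left(2 - 5 D\right)^{2}$ ($g{\left(D,V \right)} = \left(- 5 D + 2\right)^{2} = \left(2 - 5 D\right)^{2}$)
$\frac{1}{g{\left(243,-158 \right)} - 55714} = \frac{1}{\left(-2 + 5 \cdot 243\right)^{2} - 55714} = \frac{1}{\left(-2 + 1215\right)^{2} - 55714} = \frac{1}{1213^{2} - 55714} = \frac{1}{1471369 - 55714} = \frac{1}{1415655}$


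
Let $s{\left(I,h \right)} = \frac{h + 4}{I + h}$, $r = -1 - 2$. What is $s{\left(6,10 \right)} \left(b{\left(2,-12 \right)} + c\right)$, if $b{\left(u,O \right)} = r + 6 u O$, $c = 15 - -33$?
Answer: $- \frac{693}{8} \approx -86.625$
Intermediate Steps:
$r = -3$
$c = 48$ ($c = 15 + 33 = 48$)
$s{\left(I,h \right)} = \frac{4 + h}{I + h}$
$b{\left(u,O \right)} = -3 + 6 O u$ ($b{\left(u,O \right)} = -3 + 6 u O = -3 + 6 O u$)
$s{\left(6,10 \right)} \left(b{\left(2,-12 \right)} + c\right) = \frac{4 + 10}{6 + 10} \left(\left(-3 + 6 \left(-12\right) 2\right) + 48\right) = \frac{1}{16} \cdot 14 \left(\left(-3 - 144\right) + 48\right) = \frac{1}{16} \cdot 14 \left(-147 + 48\right) = \frac{7}{8} \left(-99\right) = - \frac{693}{8}$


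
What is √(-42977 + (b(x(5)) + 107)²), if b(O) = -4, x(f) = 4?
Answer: 68*I*√7 ≈ 179.91*I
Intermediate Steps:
√(-42977 + (b(x(5)) + 107)²) = √(-42977 + (-4 + 107)²) = √(-42977 + 103²) = √(-42977 + 10609) = √(-32368) = 68*I*√7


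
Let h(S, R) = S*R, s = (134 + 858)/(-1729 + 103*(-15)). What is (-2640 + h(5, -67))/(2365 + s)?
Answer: -4870075/3871009 ≈ -1.2581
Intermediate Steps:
s = -496/1637 (s = 992/(-1729 - 1545) = 992/(-3274) = 992*(-1/3274) = -496/1637 ≈ -0.30299)
h(S, R) = R*S
(-2640 + h(5, -67))/(2365 + s) = (-2640 - 67*5)/(2365 - 496/1637) = (-2640 - 335)/(3871009/1637) = -2975*1637/3871009 = -4870075/3871009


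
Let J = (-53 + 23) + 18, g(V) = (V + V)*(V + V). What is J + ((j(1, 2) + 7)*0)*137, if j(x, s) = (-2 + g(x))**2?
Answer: -12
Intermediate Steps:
g(V) = 4*V**2 (g(V) = (2*V)*(2*V) = 4*V**2)
j(x, s) = (-2 + 4*x**2)**2
J = -12 (J = -30 + 18 = -12)
J + ((j(1, 2) + 7)*0)*137 = -12 + ((4*(-1 + 2*1**2)**2 + 7)*0)*137 = -12 + ((4*(-1 + 2*1)**2 + 7)*0)*137 = -12 + ((4*(-1 + 2)**2 + 7)*0)*137 = -12 + ((4*1**2 + 7)*0)*137 = -12 + ((4*1 + 7)*0)*137 = -12 + ((4 + 7)*0)*137 = -12 + (11*0)*137 = -12 + 0*137 = -12 + 0 = -12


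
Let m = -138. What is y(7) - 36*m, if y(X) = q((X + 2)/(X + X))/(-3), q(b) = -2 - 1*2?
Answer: 14908/3 ≈ 4969.3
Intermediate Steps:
q(b) = -4 (q(b) = -2 - 2 = -4)
y(X) = 4/3 (y(X) = -4/(-3) = -4*(-⅓) = 4/3)
y(7) - 36*m = 4/3 - 36*(-138) = 4/3 + 4968 = 14908/3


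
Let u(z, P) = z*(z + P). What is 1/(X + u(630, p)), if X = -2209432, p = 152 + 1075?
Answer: -1/1039522 ≈ -9.6198e-7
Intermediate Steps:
p = 1227
u(z, P) = z*(P + z)
1/(X + u(630, p)) = 1/(-2209432 + 630*(1227 + 630)) = 1/(-2209432 + 630*1857) = 1/(-2209432 + 1169910) = 1/(-1039522) = -1/1039522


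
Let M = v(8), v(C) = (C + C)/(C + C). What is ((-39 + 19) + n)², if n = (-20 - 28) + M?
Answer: 4489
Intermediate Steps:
v(C) = 1 (v(C) = (2*C)/((2*C)) = (2*C)*(1/(2*C)) = 1)
M = 1
n = -47 (n = (-20 - 28) + 1 = -48 + 1 = -47)
((-39 + 19) + n)² = ((-39 + 19) - 47)² = (-20 - 47)² = (-67)² = 4489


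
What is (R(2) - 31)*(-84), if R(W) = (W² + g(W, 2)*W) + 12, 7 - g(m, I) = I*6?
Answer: 2100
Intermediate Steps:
g(m, I) = 7 - 6*I (g(m, I) = 7 - I*6 = 7 - 6*I)
R(W) = 12 + W² - 5*W (R(W) = (W² + (7 - 6*2)*W) + 12 = (W² + (7 - 12)*W) + 12 = (W² - 5*W) + 12 = 12 + W² - 5*W)
(R(2) - 31)*(-84) = ((12 + 2² - 5*2) - 31)*(-84) = ((12 + 4 - 10) - 31)*(-84) = (6 - 31)*(-84) = -25*(-84) = 2100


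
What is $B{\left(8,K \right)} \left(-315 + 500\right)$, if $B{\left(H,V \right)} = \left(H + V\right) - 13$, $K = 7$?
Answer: $370$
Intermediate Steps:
$B{\left(H,V \right)} = -13 + H + V$
$B{\left(8,K \right)} \left(-315 + 500\right) = \left(-13 + 8 + 7\right) \left(-315 + 500\right) = 2 \cdot 185 = 370$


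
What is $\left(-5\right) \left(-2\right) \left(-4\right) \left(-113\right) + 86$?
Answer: $4606$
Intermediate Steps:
$\left(-5\right) \left(-2\right) \left(-4\right) \left(-113\right) + 86 = 10 \left(-4\right) \left(-113\right) + 86 = \left(-40\right) \left(-113\right) + 86 = 4520 + 86 = 4606$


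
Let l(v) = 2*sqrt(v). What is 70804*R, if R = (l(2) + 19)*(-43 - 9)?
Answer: -69954352 - 7363616*sqrt(2) ≈ -8.0368e+7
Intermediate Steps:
R = -988 - 104*sqrt(2) (R = (2*sqrt(2) + 19)*(-43 - 9) = (19 + 2*sqrt(2))*(-52) = -988 - 104*sqrt(2) ≈ -1135.1)
70804*R = 70804*(-988 - 104*sqrt(2)) = -69954352 - 7363616*sqrt(2)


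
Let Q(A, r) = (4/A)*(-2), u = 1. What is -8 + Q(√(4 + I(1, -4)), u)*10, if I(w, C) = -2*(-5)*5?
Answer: -8 - 40*√6/9 ≈ -18.887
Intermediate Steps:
I(w, C) = 50 (I(w, C) = 10*5 = 50)
Q(A, r) = -8/A
-8 + Q(√(4 + I(1, -4)), u)*10 = -8 - 8/√(4 + 50)*10 = -8 - 8*√6/18*10 = -8 - 4*√6/9*10 = -8 - 40*√6/9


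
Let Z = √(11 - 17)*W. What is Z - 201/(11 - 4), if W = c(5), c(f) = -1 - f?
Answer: -201/7 - 6*I*√6 ≈ -28.714 - 14.697*I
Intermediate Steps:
W = -6 (W = -1 - 1*5 = -1 - 5 = -6)
Z = -6*I*√6 (Z = √(11 - 17)*(-6) = √(-6)*(-6) = (I*√6)*(-6) = -6*I*√6 ≈ -14.697*I)
Z - 201/(11 - 4) = -6*I*√6 - 201/(11 - 4) = -6*I*√6 - 201/7 = -201/7 - 6*I*√6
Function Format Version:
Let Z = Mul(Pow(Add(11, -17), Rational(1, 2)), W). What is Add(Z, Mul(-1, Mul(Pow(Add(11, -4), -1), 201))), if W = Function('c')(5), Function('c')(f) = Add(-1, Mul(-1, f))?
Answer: Add(Rational(-201, 7), Mul(-6, I, Pow(6, Rational(1, 2)))) ≈ Add(-28.714, Mul(-14.697, I))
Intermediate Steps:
W = -6 (W = Add(-1, Mul(-1, 5)) = Add(-1, -5) = -6)
Z = Mul(-6, I, Pow(6, Rational(1, 2))) (Z = Mul(Pow(Add(11, -17), Rational(1, 2)), -6) = Mul(Pow(-6, Rational(1, 2)), -6) = Mul(Mul(I, Pow(6, Rational(1, 2))), -6) = Mul(-6, I, Pow(6, Rational(1, 2))) ≈ Mul(-14.697, I))
Add(Z, Mul(-1, Mul(Pow(Add(11, -4), -1), 201))) = Add(Mul(-6, I, Pow(6, Rational(1, 2))), Mul(-1, Mul(Pow(Add(11, -4), -1), 201))) = Add(Mul(-6, I, Pow(6, Rational(1, 2))), Mul(-1, Mul(Pow(7, -1), 201))) = Add(Mul(-6, I, Pow(6, Rational(1, 2))), Mul(-1, Mul(Rational(1, 7), 201))) = Add(Mul(-6, I, Pow(6, Rational(1, 2))), Mul(-1, Rational(201, 7))) = Add(Mul(-6, I, Pow(6, Rational(1, 2))), Rational(-201, 7)) = Add(Rational(-201, 7), Mul(-6, I, Pow(6, Rational(1, 2))))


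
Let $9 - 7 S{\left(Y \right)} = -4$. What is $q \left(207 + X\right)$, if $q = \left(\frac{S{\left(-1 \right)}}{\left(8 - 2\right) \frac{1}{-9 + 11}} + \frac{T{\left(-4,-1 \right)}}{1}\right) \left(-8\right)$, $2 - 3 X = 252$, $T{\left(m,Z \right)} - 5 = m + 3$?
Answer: $- \frac{41128}{9} \approx -4569.8$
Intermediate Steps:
$T{\left(m,Z \right)} = 8 + m$ ($T{\left(m,Z \right)} = 5 + \left(m + 3\right) = 5 + \left(3 + m\right) = 8 + m$)
$S{\left(Y \right)} = \frac{13}{7}$ ($S{\left(Y \right)} = \frac{9}{7} - - \frac{4}{7} = \frac{9}{7} + \frac{4}{7} = \frac{13}{7}$)
$X = - \frac{250}{3}$ ($X = \frac{2}{3} - 84 = - \frac{250}{3} \approx -83.333$)
$q = - \frac{776}{21}$ ($q = \left(\frac{13}{7 \frac{8 - 2}{-9 + 11}} + \frac{8 - 4}{1}\right) \left(-8\right) = \left(\frac{13}{7 \cdot \frac{6}{2}} + 4 \cdot 1\right) \left(-8\right) = \left(\frac{13}{7 \cdot 6 \cdot \frac{1}{2}} + 4\right) \left(-8\right) = \left(\frac{13}{7 \cdot 3} + 4\right) \left(-8\right) = \left(\frac{13}{7} \cdot \frac{1}{3} + 4\right) \left(-8\right) = \left(\frac{13}{21} + 4\right) \left(-8\right) = \frac{97}{21} \left(-8\right) = - \frac{776}{21} \approx -36.952$)
$q \left(207 + X\right) = - \frac{776 \left(207 - \frac{250}{3}\right)}{21} = \left(- \frac{776}{21}\right) \frac{371}{3} = - \frac{41128}{9}$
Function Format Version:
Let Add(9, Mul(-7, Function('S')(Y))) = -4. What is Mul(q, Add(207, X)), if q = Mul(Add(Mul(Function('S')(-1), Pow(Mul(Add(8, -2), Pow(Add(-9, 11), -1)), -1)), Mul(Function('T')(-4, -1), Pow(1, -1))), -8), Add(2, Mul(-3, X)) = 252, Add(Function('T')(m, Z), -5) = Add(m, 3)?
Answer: Rational(-41128, 9) ≈ -4569.8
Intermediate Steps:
Function('T')(m, Z) = Add(8, m) (Function('T')(m, Z) = Add(5, Add(m, 3)) = Add(5, Add(3, m)) = Add(8, m))
Function('S')(Y) = Rational(13, 7) (Function('S')(Y) = Add(Rational(9, 7), Mul(Rational(-1, 7), -4)) = Add(Rational(9, 7), Rational(4, 7)) = Rational(13, 7))
X = Rational(-250, 3) (X = Add(Rational(2, 3), Mul(Rational(-1, 3), 252)) = Add(Rational(2, 3), -84) = Rational(-250, 3) ≈ -83.333)
q = Rational(-776, 21) (q = Mul(Add(Mul(Rational(13, 7), Pow(Mul(Add(8, -2), Pow(Add(-9, 11), -1)), -1)), Mul(Add(8, -4), Pow(1, -1))), -8) = Mul(Add(Mul(Rational(13, 7), Pow(Mul(6, Pow(2, -1)), -1)), Mul(4, 1)), -8) = Mul(Add(Mul(Rational(13, 7), Pow(Mul(6, Rational(1, 2)), -1)), 4), -8) = Mul(Add(Mul(Rational(13, 7), Pow(3, -1)), 4), -8) = Mul(Add(Mul(Rational(13, 7), Rational(1, 3)), 4), -8) = Mul(Add(Rational(13, 21), 4), -8) = Mul(Rational(97, 21), -8) = Rational(-776, 21) ≈ -36.952)
Mul(q, Add(207, X)) = Mul(Rational(-776, 21), Add(207, Rational(-250, 3))) = Mul(Rational(-776, 21), Rational(371, 3)) = Rational(-41128, 9)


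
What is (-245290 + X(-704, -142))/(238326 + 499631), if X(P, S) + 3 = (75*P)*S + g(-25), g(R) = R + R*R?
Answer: 7252907/737957 ≈ 9.8284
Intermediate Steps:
g(R) = R + R²
X(P, S) = 597 + 75*P*S (X(P, S) = -3 + ((75*P)*S - 25*(1 - 25)) = -3 + (75*P*S - 25*(-24)) = -3 + (75*P*S + 600) = -3 + (600 + 75*P*S) = 597 + 75*P*S)
(-245290 + X(-704, -142))/(238326 + 499631) = (-245290 + (597 + 75*(-704)*(-142)))/(238326 + 499631) = (-245290 + (597 + 7497600))/737957 = (-245290 + 7498197)*(1/737957) = 7252907*(1/737957) = 7252907/737957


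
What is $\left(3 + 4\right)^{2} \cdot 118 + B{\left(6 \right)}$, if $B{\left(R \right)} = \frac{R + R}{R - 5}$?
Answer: $5794$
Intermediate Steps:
$B{\left(R \right)} = \frac{2 R}{-5 + R}$
$\left(3 + 4\right)^{2} \cdot 118 + B{\left(6 \right)} = \left(3 + 4\right)^{2} \cdot 118 + 2 \cdot 6 \frac{1}{-5 + 6} = 7^{2} \cdot 118 + 2 \cdot 6 \cdot 1^{-1} = 49 \cdot 118 + 2 \cdot 6 \cdot 1 = 5782 + 12 = 5794$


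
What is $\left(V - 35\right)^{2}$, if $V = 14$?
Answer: $441$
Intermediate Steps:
$\left(V - 35\right)^{2} = \left(14 - 35\right)^{2} = \left(-21\right)^{2} = 441$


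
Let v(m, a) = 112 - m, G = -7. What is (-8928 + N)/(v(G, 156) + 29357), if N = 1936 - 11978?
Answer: -9485/14738 ≈ -0.64357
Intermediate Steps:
N = -10042
(-8928 + N)/(v(G, 156) + 29357) = (-8928 - 10042)/((112 - 1*(-7)) + 29357) = -18970/((112 + 7) + 29357) = -18970/(119 + 29357) = -18970/29476 = -18970*1/29476 = -9485/14738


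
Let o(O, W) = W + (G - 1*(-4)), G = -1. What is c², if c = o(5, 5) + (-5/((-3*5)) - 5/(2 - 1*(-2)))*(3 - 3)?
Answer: 64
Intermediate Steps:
o(O, W) = 3 + W (o(O, W) = W + (-1 - 1*(-4)) = W + (-1 + 4) = W + 3 = 3 + W)
c = 8 (c = (3 + 5) + (-5/((-3*5)) - 5/(2 - 1*(-2)))*(3 - 3) = 8 + (-5/(-15) - 5/(2 + 2))*0 = 8 + (-5*(-1/15) - 5/4)*0 = 8 + (⅓ - 5*¼)*0 = 8 + (⅓ - 5/4)*0 = 8 - 11/12*0 = 8 + 0 = 8)
c² = 8² = 64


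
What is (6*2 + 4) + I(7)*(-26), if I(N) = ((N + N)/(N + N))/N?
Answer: 86/7 ≈ 12.286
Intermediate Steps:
I(N) = 1/N (I(N) = ((2*N)/((2*N)))/N = ((2*N)*(1/(2*N)))/N = 1/N)
(6*2 + 4) + I(7)*(-26) = (6*2 + 4) - 26/7 = (12 + 4) + (⅐)*(-26) = 16 - 26/7 = 86/7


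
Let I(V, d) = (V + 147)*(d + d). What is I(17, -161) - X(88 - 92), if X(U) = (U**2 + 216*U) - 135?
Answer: -51825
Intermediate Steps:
I(V, d) = 2*d*(147 + V) (I(V, d) = (147 + V)*(2*d) = 2*d*(147 + V))
X(U) = -135 + U**2 + 216*U
I(17, -161) - X(88 - 92) = 2*(-161)*(147 + 17) - (-135 + (88 - 92)**2 + 216*(88 - 92)) = 2*(-161)*164 - (-135 + (-4)**2 + 216*(-4)) = -52808 - (-135 + 16 - 864) = -52808 - 1*(-983) = -52808 + 983 = -51825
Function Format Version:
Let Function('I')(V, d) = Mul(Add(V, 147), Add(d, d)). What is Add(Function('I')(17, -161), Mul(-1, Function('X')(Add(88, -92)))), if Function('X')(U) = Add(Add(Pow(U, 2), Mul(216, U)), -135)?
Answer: -51825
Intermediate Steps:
Function('I')(V, d) = Mul(2, d, Add(147, V)) (Function('I')(V, d) = Mul(Add(147, V), Mul(2, d)) = Mul(2, d, Add(147, V)))
Function('X')(U) = Add(-135, Pow(U, 2), Mul(216, U))
Add(Function('I')(17, -161), Mul(-1, Function('X')(Add(88, -92)))) = Add(Mul(2, -161, Add(147, 17)), Mul(-1, Add(-135, Pow(Add(88, -92), 2), Mul(216, Add(88, -92))))) = Add(Mul(2, -161, 164), Mul(-1, Add(-135, Pow(-4, 2), Mul(216, -4)))) = Add(-52808, Mul(-1, Add(-135, 16, -864))) = Add(-52808, Mul(-1, -983)) = Add(-52808, 983) = -51825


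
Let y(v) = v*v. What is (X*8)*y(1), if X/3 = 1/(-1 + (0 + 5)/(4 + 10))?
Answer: -112/3 ≈ -37.333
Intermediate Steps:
X = -14/3 (X = 3/(-1 + (0 + 5)/(4 + 10)) = 3/(-1 + 5/14) = 3/(-9/14) = 3*(-14/9) = -14/3 ≈ -4.6667)
y(v) = v²
(X*8)*y(1) = -14/3*8*1² = -112/3*1 = -112/3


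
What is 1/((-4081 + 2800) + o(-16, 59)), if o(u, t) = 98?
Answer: -1/1183 ≈ -0.00084531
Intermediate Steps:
1/((-4081 + 2800) + o(-16, 59)) = 1/((-4081 + 2800) + 98) = 1/(-1281 + 98) = 1/(-1183) = -1/1183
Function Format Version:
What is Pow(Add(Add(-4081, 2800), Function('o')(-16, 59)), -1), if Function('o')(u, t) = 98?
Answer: Rational(-1, 1183) ≈ -0.00084531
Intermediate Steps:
Pow(Add(Add(-4081, 2800), Function('o')(-16, 59)), -1) = Pow(Add(Add(-4081, 2800), 98), -1) = Pow(Add(-1281, 98), -1) = Pow(-1183, -1) = Rational(-1, 1183)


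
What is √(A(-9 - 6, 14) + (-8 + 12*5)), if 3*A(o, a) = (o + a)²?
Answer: √471/3 ≈ 7.2342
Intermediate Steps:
A(o, a) = (a + o)²/3 (A(o, a) = (o + a)²/3 = (a + o)²/3)
√(A(-9 - 6, 14) + (-8 + 12*5)) = √((14 + (-9 - 6))²/3 + (-8 + 12*5)) = √((14 - 15)²/3 + (-8 + 60)) = √((⅓)*(-1)² + 52) = √((⅓)*1 + 52) = √(⅓ + 52) = √(157/3) = √471/3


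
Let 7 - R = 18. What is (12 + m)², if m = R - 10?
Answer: 81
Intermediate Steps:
R = -11 (R = 7 - 1*18 = 7 - 18 = -11)
m = -21 (m = -11 - 10 = -21)
(12 + m)² = (12 - 21)² = (-9)² = 81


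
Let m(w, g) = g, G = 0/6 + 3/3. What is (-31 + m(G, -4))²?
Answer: 1225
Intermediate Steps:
G = 1 (G = 0*(⅙) + 3*(⅓) = 0 + 1 = 1)
(-31 + m(G, -4))² = (-31 - 4)² = (-35)² = 1225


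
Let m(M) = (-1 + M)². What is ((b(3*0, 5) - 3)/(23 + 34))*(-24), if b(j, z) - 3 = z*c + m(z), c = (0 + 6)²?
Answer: -1568/19 ≈ -82.526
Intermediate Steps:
c = 36 (c = 6² = 36)
b(j, z) = 3 + (-1 + z)² + 36*z (b(j, z) = 3 + (z*36 + (-1 + z)²) = 3 + (36*z + (-1 + z)²) = 3 + ((-1 + z)² + 36*z) = 3 + (-1 + z)² + 36*z)
((b(3*0, 5) - 3)/(23 + 34))*(-24) = (((4 + 5² + 34*5) - 3)/(23 + 34))*(-24) = (((4 + 25 + 170) - 3)/57)*(-24) = ((199 - 3)*(1/57))*(-24) = (196*(1/57))*(-24) = (196/57)*(-24) = -1568/19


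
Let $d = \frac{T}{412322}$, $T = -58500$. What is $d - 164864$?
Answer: $- \frac{33988556354}{206161} \approx -1.6486 \cdot 10^{5}$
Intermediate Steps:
$d = - \frac{29250}{206161}$ ($d = - \frac{58500}{412322} = \left(-58500\right) \frac{1}{412322} = - \frac{29250}{206161} \approx -0.14188$)
$d - 164864 = - \frac{29250}{206161} - 164864 = - \frac{33988556354}{206161}$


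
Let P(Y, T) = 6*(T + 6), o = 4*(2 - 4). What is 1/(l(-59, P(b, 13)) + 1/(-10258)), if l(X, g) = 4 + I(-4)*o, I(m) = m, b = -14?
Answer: 10258/369287 ≈ 0.027778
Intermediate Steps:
o = -8 (o = 4*(-2) = -8)
P(Y, T) = 36 + 6*T (P(Y, T) = 6*(6 + T) = 36 + 6*T)
l(X, g) = 36 (l(X, g) = 4 - 4*(-8) = 4 + 32 = 36)
1/(l(-59, P(b, 13)) + 1/(-10258)) = 1/(36 + 1/(-10258)) = 1/(36 - 1/10258) = 1/(369287/10258) = 10258/369287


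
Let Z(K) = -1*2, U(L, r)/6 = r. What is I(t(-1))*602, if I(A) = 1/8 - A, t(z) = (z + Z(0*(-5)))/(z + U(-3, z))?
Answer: -731/4 ≈ -182.75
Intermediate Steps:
U(L, r) = 6*r
Z(K) = -2
t(z) = (-2 + z)/(7*z) (t(z) = (z - 2)/(z + 6*z) = (-2 + z)/((7*z)) = (-2 + z)*(1/(7*z)) = (-2 + z)/(7*z))
I(A) = ⅛ - A
I(t(-1))*602 = (⅛ - (-2 - 1)/(7*(-1)))*602 = (⅛ - (-1)*(-3)/7)*602 = (⅛ - 1*3/7)*602 = (⅛ - 3/7)*602 = -17/56*602 = -731/4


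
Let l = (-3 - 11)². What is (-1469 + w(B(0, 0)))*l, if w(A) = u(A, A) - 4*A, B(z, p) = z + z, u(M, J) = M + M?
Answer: -287924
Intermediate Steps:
u(M, J) = 2*M
B(z, p) = 2*z
w(A) = -2*A (w(A) = 2*A - 4*A = -2*A)
l = 196 (l = (-14)² = 196)
(-1469 + w(B(0, 0)))*l = (-1469 - 4*0)*196 = (-1469 - 2*0)*196 = (-1469 + 0)*196 = -1469*196 = -287924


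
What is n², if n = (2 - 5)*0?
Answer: 0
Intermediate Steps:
n = 0 (n = -3*0 = 0)
n² = 0² = 0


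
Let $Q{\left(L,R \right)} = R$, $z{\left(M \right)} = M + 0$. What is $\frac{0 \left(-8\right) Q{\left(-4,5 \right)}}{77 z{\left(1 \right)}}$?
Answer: $0$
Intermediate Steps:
$z{\left(M \right)} = M$
$\frac{0 \left(-8\right) Q{\left(-4,5 \right)}}{77 z{\left(1 \right)}} = \frac{0 \left(-8\right) 5}{77 \cdot 1} = \frac{0 \cdot 5}{77} = 0 \cdot \frac{1}{77} = 0$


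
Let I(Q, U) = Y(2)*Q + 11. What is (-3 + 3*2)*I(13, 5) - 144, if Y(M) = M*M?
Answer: 45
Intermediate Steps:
Y(M) = M**2
I(Q, U) = 11 + 4*Q (I(Q, U) = 2**2*Q + 11 = 4*Q + 11 = 11 + 4*Q)
(-3 + 3*2)*I(13, 5) - 144 = (-3 + 3*2)*(11 + 4*13) - 144 = (-3 + 6)*(11 + 52) - 144 = 3*63 - 144 = 189 - 144 = 45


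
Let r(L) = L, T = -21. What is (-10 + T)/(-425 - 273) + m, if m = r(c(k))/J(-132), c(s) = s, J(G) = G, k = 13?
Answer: -2491/46068 ≈ -0.054072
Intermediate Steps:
m = -13/132 (m = 13/(-132) = 13*(-1/132) = -13/132 ≈ -0.098485)
(-10 + T)/(-425 - 273) + m = (-10 - 21)/(-425 - 273) - 13/132 = -31/(-698) - 13/132 = -1/698*(-31) - 13/132 = 31/698 - 13/132 = -2491/46068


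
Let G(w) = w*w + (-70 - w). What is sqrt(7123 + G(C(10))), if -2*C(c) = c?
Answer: 3*sqrt(787) ≈ 84.161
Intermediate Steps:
C(c) = -c/2
G(w) = -70 + w**2 - w (G(w) = w**2 + (-70 - w) = -70 + w**2 - w)
sqrt(7123 + G(C(10))) = sqrt(7123 + (-70 + (-1/2*10)**2 - (-1)*10/2)) = sqrt(7123 + (-70 + (-5)**2 - 1*(-5))) = sqrt(7123 + (-70 + 25 + 5)) = sqrt(7123 - 40) = sqrt(7083) = 3*sqrt(787)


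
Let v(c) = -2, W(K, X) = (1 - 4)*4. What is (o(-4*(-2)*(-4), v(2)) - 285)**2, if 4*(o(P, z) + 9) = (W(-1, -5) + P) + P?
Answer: 97969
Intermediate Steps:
W(K, X) = -12 (W(K, X) = -3*4 = -12)
o(P, z) = -12 + P/2 (o(P, z) = -9 + ((-12 + P) + P)/4 = -9 + (-12 + 2*P)/4 = -9 + (-3 + P/2) = -12 + P/2)
(o(-4*(-2)*(-4), v(2)) - 285)**2 = ((-12 + (-4*(-2)*(-4))/2) - 285)**2 = ((-12 + (8*(-4))/2) - 285)**2 = ((-12 + (1/2)*(-32)) - 285)**2 = ((-12 - 16) - 285)**2 = (-28 - 285)**2 = (-313)**2 = 97969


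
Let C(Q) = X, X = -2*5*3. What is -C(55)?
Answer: 30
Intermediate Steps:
X = -30 (X = -10*3 = -30)
C(Q) = -30
-C(55) = -1*(-30) = 30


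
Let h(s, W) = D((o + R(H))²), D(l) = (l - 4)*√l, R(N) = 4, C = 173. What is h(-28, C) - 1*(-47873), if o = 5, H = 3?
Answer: 48566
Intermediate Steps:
D(l) = √l*(-4 + l) (D(l) = (-4 + l)*√l = √l*(-4 + l))
h(s, W) = 693 (h(s, W) = √((5 + 4)²)*(-4 + (5 + 4)²) = √(9²)*(-4 + 9²) = √81*(-4 + 81) = 9*77 = 693)
h(-28, C) - 1*(-47873) = 693 - 1*(-47873) = 693 + 47873 = 48566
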